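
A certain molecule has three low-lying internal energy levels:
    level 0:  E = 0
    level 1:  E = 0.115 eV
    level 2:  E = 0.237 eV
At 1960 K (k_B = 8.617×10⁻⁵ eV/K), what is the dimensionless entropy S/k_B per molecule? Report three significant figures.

0.954

k_BT = 8.617×10⁻⁵ × 1960 K = 0.16889 eV.
Eᵢ/kT = 0, 0.68092, 1.4033.
Z = Σ e^(−Eᵢ/kT) = e^(−0) + e^(−0.68092) + e^(−1.4033) = 1.0000 + 0.50615 + 0.24578 = 1.7519.
⟨E⟩ = Σ EᵢPᵢ = 0.066475 eV.
S/k_B = ln Z + ⟨E⟩/kT = ln(1.7519) + 0.066475/0.16889 = 0.56070 + 0.39360 = 0.954.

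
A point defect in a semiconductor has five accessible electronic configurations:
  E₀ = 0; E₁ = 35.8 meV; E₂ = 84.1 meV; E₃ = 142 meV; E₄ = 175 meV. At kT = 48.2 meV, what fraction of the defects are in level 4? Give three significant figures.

Eᵢ/kT = 0, 0.74274, 1.7448, 2.9461, 3.6307.
Z = Σ e^(−Eᵢ/kT) = e^(−0) + e^(−0.74274) + e^(−1.7448) + e^(−2.9461) + e^(−3.6307) = 1.0000 + 0.47581 + 0.17468 + 0.052544 + 0.026498 = 1.7295.
P₄ = e^(−E₄/kT) / Z = 0.026498/1.7295 = 0.0153.

0.0153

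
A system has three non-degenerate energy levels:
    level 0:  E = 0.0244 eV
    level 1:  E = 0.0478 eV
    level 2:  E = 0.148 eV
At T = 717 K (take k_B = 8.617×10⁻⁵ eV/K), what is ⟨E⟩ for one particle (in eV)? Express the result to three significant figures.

k_BT = 8.617×10⁻⁵ × 717 K = 0.061784 eV.
Eᵢ/kT = 0.39492, 0.77366, 2.3954.
Z = Σ e^(−Eᵢ/kT) = e^(−0.39492) + e^(−0.77366) + e^(−2.3954) = 0.67373 + 0.46132 + 0.091136 = 1.2262.
⟨E⟩ = Σ Eᵢ e^(−Eᵢ/kT) / Z = (0.0244·0.67373 + 0.0478·0.46132 + 0.148·0.091136) / 1.2262 = 0.0424 eV.

0.0424 eV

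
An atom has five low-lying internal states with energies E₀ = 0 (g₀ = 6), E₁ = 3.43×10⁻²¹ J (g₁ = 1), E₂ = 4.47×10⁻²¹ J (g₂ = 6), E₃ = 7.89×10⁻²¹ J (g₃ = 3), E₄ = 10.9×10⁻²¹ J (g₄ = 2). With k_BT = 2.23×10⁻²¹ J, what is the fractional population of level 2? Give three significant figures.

0.113

Eᵢ/kT = 0, 1.5381, 2.0045, 3.5381, 4.8879.
Z = Σ gᵢe^(−Eᵢ/kT) = 6·e^(−0) + 1·e^(−1.5381) + 6·e^(−2.0045) + 3·e^(−3.5381) + 2·e^(−4.8879) = 6.0000 + 0.21479 + 0.80837 + 0.087206 + 0.015074 = 7.1254.
P₂ = g₂ e^(−E₂/kT) / Z = 0.80837/7.1254 = 0.113.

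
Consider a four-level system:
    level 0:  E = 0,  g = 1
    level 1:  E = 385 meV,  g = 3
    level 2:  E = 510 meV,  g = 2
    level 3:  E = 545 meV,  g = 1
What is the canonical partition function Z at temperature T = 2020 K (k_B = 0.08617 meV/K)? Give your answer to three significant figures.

Z = 1.48

k_BT = 0.08617 × 2020 K = 174.06 meV.
Eᵢ/kT = 0, 2.2119, 2.9300, 3.1311.
Z = Σ gᵢe^(−Eᵢ/kT) = 1·e^(−0) + 3·e^(−2.2119) + 2·e^(−2.9300) + 1·e^(−3.1311) = 1.0000 + 0.32848 + 0.10679 + 0.043670 = 1.4789.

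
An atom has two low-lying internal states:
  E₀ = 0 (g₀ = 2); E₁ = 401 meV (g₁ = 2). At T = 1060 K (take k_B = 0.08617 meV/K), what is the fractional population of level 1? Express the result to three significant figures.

k_BT = 0.08617 × 1060 K = 91.340 meV.
Eᵢ/kT = 0, 4.3902.
Z = Σ gᵢe^(−Eᵢ/kT) = 2·e^(−0) + 2·e^(−4.3902) = 2.0000 + 0.024796 = 2.0248.
P₁ = g₁ e^(−E₁/kT) / Z = 0.024796/2.0248 = 0.0122.

0.0122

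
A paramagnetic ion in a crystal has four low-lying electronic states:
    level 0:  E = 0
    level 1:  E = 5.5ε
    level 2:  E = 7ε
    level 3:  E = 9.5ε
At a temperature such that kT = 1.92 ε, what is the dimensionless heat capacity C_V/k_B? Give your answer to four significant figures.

Eᵢ/kT = 0, 2.86458, 3.64583, 4.94792.
Z = Σ e^(−Eᵢ/kT) = e^(−0) + e^(−2.86458) + e^(−3.64583) + e^(−4.94792) = 1.00000 + 0.0570071 + 0.0260997 + 0.00709816 = 1.09020.
⟨E⟩ = 0.517033 ε, ⟨E²⟩ = 3.34247 ε².
C_V/k_B = (⟨E²⟩ − ⟨E⟩²)/(kT)² = (3.34247 − 0.267323)/3.68640 = 0.8342.

0.8342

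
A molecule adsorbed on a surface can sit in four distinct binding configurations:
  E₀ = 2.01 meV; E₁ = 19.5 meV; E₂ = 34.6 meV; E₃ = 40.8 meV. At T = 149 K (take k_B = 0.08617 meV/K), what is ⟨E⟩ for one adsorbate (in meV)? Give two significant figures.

k_BT = 0.08617 × 149 K = 12.84 meV.
Eᵢ/kT = 0.1565, 1.519, 2.695, 3.178.
Z = Σ e^(−Eᵢ/kT) = e^(−0.1565) + e^(−1.519) + e^(−2.695) + e^(−3.178) = 0.8551 + 0.2189 + 0.06754 + 0.04167 = 1.183.
⟨E⟩ = Σ Eᵢ e^(−Eᵢ/kT) / Z = (2.01·0.8551 + 19.5·0.2189 + 34.6·0.06754 + 40.8·0.04167) / 1.183 = 8.5 meV.

8.5 meV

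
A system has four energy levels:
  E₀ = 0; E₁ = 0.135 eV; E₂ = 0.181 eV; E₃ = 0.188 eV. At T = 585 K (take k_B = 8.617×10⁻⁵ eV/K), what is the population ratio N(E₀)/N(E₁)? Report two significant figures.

k_BT = 8.617×10⁻⁵ × 585 K = 0.05041 eV.
n₀/n₁ = exp[−(E₀−E₁)/kT] = exp(−(-0.135 eV)/(0.05041 eV)) = exp(2.678) = 15.

15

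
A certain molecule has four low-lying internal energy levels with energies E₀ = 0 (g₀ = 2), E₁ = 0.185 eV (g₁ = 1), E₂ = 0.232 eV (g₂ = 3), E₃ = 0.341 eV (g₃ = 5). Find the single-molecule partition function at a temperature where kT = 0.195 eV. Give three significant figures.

Eᵢ/kT = 0, 0.94872, 1.1897, 1.7487.
Z = Σ gᵢe^(−Eᵢ/kT) = 2·e^(−0) + 1·e^(−0.94872) + 3·e^(−1.1897) + 5·e^(−1.7487) = 2.0000 + 0.38724 + 0.91294 + 0.87000 = 4.1702.

Z = 4.17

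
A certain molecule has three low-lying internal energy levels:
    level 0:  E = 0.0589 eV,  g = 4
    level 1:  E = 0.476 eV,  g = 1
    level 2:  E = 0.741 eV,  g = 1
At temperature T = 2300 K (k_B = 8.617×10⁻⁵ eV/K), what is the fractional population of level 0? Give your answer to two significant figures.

0.96

k_BT = 8.617×10⁻⁵ × 2300 K = 0.1982 eV.
Eᵢ/kT = 0.2972, 2.402, 3.739.
Z = Σ gᵢe^(−Eᵢ/kT) = 4·e^(−0.2972) + 1·e^(−2.402) + 1·e^(−3.739) = 2.972 + 0.09054 + 0.02378 = 3.086.
P₀ = g₀ e^(−E₀/kT) / Z = 2.972/3.086 = 0.96.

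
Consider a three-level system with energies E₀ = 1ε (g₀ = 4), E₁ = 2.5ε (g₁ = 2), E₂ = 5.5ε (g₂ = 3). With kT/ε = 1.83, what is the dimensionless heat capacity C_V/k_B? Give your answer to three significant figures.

0.348

Eᵢ/kT = 0.54645, 1.3661, 3.0055.
Z = Σ gᵢe^(−Eᵢ/kT) = 4·e^(−0.54645) + 2·e^(−1.3661) + 3·e^(−3.0055) = 2.3160 + 0.51020 + 0.14854 = 2.9747.
⟨E⟩ = 1.4820 ε, ⟨E²⟩ = 3.3610 ε².
C_V/k_B = (⟨E²⟩ − ⟨E⟩²)/(kT)² = (3.3610 − 2.1963)/3.3489 = 0.348.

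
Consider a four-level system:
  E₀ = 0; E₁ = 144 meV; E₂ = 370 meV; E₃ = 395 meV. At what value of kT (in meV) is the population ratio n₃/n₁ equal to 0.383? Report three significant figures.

262 meV

n₃/n₁ = exp[−(E₃−E₁)/kT] = 0.383.
⇒ (E₃−E₁)/kT = ln(1/0.383) = ln(2.6110) = 0.95973.
kT = 251 meV / 0.95973 = 262 meV.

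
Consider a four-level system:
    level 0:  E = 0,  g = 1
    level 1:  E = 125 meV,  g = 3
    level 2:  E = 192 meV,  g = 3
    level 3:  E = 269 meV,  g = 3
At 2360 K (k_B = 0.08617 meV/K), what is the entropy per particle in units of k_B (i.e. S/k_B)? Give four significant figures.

k_BT = 0.08617 × 2360 K = 203.361 meV.
Eᵢ/kT = 0, 0.614670, 0.944134, 1.32277.
Z = Σ gᵢe^(−Eᵢ/kT) = 1·e^(−0) + 3·e^(−0.614670) + 3·e^(−0.944134) + 3·e^(−1.32277) = 1.00000 + 1.62246 + 1.16705 + 0.799189 = 4.58870.
⟨E⟩ = Σ EᵢPᵢ = 139.879 meV.
S/k_B = ln Z + ⟨E⟩/kT = ln(4.58870) + 139.879/203.361 = 1.52360 + 0.687836 = 2.211.

2.211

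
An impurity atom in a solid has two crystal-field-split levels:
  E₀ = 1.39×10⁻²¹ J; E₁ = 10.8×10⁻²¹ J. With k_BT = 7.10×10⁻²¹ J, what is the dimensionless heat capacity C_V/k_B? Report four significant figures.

Eᵢ/kT = 0.195775, 1.52113.
Z = Σ e^(−Eᵢ/kT) = e^(−0.195775) + e^(−1.52113) = 0.822197 + 0.218465 = 1.04066.
⟨E⟩ = 3.36544, ⟨E²⟩ = 26.0127.
C_V/k_B = (⟨E²⟩ − ⟨E⟩²)/(kT)² = (26.0127 − 11.3262)/50.4100 = 0.2913.

0.2913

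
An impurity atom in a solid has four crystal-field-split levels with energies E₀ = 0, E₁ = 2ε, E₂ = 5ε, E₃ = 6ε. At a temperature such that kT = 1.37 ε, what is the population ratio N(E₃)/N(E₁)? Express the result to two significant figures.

n₃/n₁ = exp[−(E₃−E₁)/kT] = exp(−(4ε)/(1.37ε)) = exp(-2.920) = 0.054.

0.054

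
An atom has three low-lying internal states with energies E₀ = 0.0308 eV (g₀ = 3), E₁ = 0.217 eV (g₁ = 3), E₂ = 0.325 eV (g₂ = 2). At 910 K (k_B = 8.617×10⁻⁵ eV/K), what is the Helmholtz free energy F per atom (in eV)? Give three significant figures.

k_BT = 8.617×10⁻⁵ × 910 K = 0.078415 eV.
Eᵢ/kT = 0.39278, 2.7673, 4.1446.
Z = Σ gᵢe^(−Eᵢ/kT) = 3·e^(−0.39278) + 3·e^(−2.7673) + 2·e^(−4.1446) = 2.0255 + 0.18849 + 0.031700 = 2.2457.
F = −kT ln Z = −0.078415 × ln(2.2457) = −0.078415 × 0.80902 = -0.0634 eV.

-0.0634 eV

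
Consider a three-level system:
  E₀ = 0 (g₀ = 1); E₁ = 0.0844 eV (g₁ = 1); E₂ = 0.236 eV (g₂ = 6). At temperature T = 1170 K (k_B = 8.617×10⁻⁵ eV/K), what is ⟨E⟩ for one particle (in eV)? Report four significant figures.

0.08597 eV

k_BT = 8.617×10⁻⁵ × 1170 K = 0.100819 eV.
Eᵢ/kT = 0, 0.837144, 2.34083.
Z = Σ gᵢe^(−Eᵢ/kT) = 1·e^(−0) + 1·e^(−0.837144) + 6·e^(−2.34083) = 1.00000 + 0.432945 + 0.577486 = 2.01043.
⟨E⟩ = Σ Eᵢ gᵢe^(−Eᵢ/kT) / Z = (0·1.00000 + 0.0844·0.432945 + 0.236·0.577486) / 2.01043 = 0.08597 eV.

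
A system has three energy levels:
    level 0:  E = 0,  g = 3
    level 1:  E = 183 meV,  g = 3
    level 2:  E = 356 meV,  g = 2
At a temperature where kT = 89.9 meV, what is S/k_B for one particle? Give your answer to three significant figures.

1.51

Eᵢ/kT = 0, 2.0356, 3.9600.
Z = Σ gᵢe^(−Eᵢ/kT) = 3·e^(−0) + 3·e^(−2.0356) + 2·e^(−3.9600) = 3.0000 + 0.39181 + 0.038126 = 3.4299.
⟨E⟩ = Σ EᵢPᵢ = 24.862 meV.
S/k_B = ln Z + ⟨E⟩/kT = ln(3.4299) + 24.862/89.9 = 1.2325 + 0.27655 = 1.51.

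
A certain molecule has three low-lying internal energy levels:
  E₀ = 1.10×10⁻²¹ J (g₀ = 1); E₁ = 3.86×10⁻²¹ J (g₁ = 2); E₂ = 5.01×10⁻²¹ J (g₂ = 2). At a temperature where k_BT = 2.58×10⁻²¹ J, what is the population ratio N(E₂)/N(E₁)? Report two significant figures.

0.64

n₂/n₁ = (g₂/g₁) exp[−(E₂−E₁)/kT] = (2/2) × exp(−(1.15 ×10⁻²¹ J)/(2.58 ×10⁻²¹ J)) = (2/2) × exp(-0.4457) = 0.64.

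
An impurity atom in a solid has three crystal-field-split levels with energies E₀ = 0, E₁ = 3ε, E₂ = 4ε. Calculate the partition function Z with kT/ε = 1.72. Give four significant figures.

Z = 1.273

Eᵢ/kT = 0, 1.74419, 2.32558.
Z = Σ e^(−Eᵢ/kT) = e^(−0) + e^(−1.74419) + e^(−2.32558) = 1.00000 + 0.174787 + 0.0977267 = 1.27251.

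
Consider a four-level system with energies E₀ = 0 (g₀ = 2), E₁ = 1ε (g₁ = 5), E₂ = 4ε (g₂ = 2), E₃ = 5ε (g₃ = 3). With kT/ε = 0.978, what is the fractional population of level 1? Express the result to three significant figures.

Eᵢ/kT = 0, 1.0225, 4.0900, 5.1125.
Z = Σ gᵢe^(−Eᵢ/kT) = 2·e^(−0) + 5·e^(−1.0225) + 2·e^(−4.0900) + 3·e^(−5.1125) = 2.0000 + 1.7985 + 0.033478 + 0.018063 = 3.8500.
P₁ = g₁ e^(−E₁/kT) / Z = 1.7985/3.8500 = 0.467.

0.467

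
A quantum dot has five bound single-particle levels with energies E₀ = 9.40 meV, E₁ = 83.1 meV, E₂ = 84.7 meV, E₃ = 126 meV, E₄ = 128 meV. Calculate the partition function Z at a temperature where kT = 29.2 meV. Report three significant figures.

Z = 0.864

Eᵢ/kT = 0.32192, 2.8459, 2.9007, 4.3151, 4.3836.
Z = Σ e^(−Eᵢ/kT) = e^(−0.32192) + e^(−2.8459) + e^(−2.9007) + e^(−4.3151) + e^(−4.3836) = 0.72476 + 0.058082 + 0.054985 + 0.013365 + 0.012480 = 0.86367.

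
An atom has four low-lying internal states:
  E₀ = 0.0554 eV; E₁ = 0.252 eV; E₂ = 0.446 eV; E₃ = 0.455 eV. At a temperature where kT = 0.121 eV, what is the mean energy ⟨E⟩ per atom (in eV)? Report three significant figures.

Eᵢ/kT = 0.45785, 2.0826, 3.6860, 3.7603.
Z = Σ e^(−Eᵢ/kT) = e^(−0.45785) + e^(−2.0826) + e^(−3.6860) + e^(−3.7603) = 0.63264 + 0.12461 + 0.025072 + 0.023277 = 0.80560.
⟨E⟩ = Σ Eᵢ e^(−Eᵢ/kT) / Z = (0.0554·0.63264 + 0.252·0.12461 + 0.446·0.025072 + 0.455·0.023277) / 0.80560 = 0.110 eV.

0.110 eV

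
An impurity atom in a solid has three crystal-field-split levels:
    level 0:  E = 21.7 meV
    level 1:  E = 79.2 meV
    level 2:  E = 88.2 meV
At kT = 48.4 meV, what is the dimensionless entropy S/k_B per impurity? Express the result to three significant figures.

0.899

Eᵢ/kT = 0.44835, 1.6364, 1.8223.
Z = Σ e^(−Eᵢ/kT) = e^(−0.44835) + e^(−1.6364) + e^(−1.8223) = 0.63868 + 0.19468 + 0.16165 = 0.99501.
⟨E⟩ = Σ EᵢPᵢ = 43.754 meV.
S/k_B = ln Z + ⟨E⟩/kT = ln(0.99501) + 43.754/48.4 = -0.0050025 + 0.90401 = 0.899.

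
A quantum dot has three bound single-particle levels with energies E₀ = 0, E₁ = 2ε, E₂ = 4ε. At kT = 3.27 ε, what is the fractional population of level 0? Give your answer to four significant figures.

Eᵢ/kT = 0, 0.611621, 1.22324.
Z = Σ e^(−Eᵢ/kT) = e^(−0) + e^(−0.611621) + e^(−1.22324) = 1.00000 + 0.542471 + 0.294275 = 1.83675.
P₀ = e^(−E₀/kT) / Z = 1.00000/1.83675 = 0.5444.

0.5444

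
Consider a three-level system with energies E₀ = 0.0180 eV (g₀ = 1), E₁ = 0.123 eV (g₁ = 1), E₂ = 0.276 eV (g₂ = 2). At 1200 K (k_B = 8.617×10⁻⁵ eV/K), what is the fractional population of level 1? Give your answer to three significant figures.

k_BT = 8.617×10⁻⁵ × 1200 K = 0.10340 eV.
Eᵢ/kT = 0.17408, 1.1896, 2.6692.
Z = Σ gᵢe^(−Eᵢ/kT) = 1·e^(−0.17408) + 1·e^(−1.1896) + 2·e^(−2.6692) = 0.84023 + 0.30434 + 0.13862 = 1.2832.
P₁ = g₁ e^(−E₁/kT) / Z = 0.30434/1.2832 = 0.237.

0.237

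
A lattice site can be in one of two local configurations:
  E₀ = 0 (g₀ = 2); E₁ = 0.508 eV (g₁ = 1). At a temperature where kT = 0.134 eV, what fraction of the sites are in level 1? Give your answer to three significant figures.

Eᵢ/kT = 0, 3.7910.
Z = Σ gᵢe^(−Eᵢ/kT) = 2·e^(−0) + 1·e^(−3.7910) = 2.0000 + 0.022573 = 2.0226.
P₁ = g₁ e^(−E₁/kT) / Z = 0.022573/2.0226 = 0.0112.

0.0112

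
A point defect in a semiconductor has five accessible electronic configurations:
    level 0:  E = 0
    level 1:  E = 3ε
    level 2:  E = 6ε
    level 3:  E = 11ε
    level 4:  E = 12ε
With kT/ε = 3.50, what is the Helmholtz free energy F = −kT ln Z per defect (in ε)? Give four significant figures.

-1.816 ε

Eᵢ/kT = 0, 0.857143, 1.71429, 3.14286, 3.42857.
Z = Σ e^(−Eᵢ/kT) = e^(−0) + e^(−0.857143) + e^(−1.71429) + e^(−3.14286) + e^(−3.42857) = 1.00000 + 0.424373 + 0.180092 + 0.0431592 + 0.0324333 = 1.68006.
F = −kT ln Z = −3.50 × ln(1.68006) = −3.50 × 0.518830 = -1.816 ε.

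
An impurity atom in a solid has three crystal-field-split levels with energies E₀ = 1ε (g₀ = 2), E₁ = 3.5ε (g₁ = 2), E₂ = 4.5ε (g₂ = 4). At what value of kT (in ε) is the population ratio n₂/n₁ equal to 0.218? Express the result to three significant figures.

n₂/n₁ = (g₂/g₁) exp[−(E₂−E₁)/kT] = 0.218.
⇒ (E₂−E₁)/kT = ln((4/2)/0.218) = ln(9.1743) = 2.2164.
kT = 1.0ε / 2.2164 = 0.451 ε.

0.451 ε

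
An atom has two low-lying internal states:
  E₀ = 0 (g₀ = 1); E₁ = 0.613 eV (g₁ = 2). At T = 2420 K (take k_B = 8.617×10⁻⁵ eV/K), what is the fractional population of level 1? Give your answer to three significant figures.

0.0957

k_BT = 8.617×10⁻⁵ × 2420 K = 0.20853 eV.
Eᵢ/kT = 0, 2.9396.
Z = Σ gᵢe^(−Eᵢ/kT) = 1·e^(−0) + 2·e^(−2.9396) = 1.0000 + 0.10577 = 1.1058.
P₁ = g₁ e^(−E₁/kT) / Z = 0.10577/1.1058 = 0.0957.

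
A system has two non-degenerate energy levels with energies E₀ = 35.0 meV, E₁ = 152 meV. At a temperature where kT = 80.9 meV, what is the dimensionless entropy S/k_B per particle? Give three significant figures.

0.487

Eᵢ/kT = 0.43263, 1.8789.
Z = Σ e^(−Eᵢ/kT) = e^(−0.43263) + e^(−1.8789) = 0.64880 + 0.15276 = 0.80156.
⟨E⟩ = Σ EᵢPᵢ = 57.298 meV.
S/k_B = ln Z + ⟨E⟩/kT = ln(0.80156) + 57.298/80.9 = -0.22120 + 0.70826 = 0.487.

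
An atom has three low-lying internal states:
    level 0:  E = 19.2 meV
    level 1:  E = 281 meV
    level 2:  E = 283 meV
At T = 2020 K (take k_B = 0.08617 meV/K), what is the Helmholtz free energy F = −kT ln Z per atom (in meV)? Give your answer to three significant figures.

-44.5 meV

k_BT = 0.08617 × 2020 K = 174.06 meV.
Eᵢ/kT = 0.11031, 1.6144, 1.6259.
Z = Σ e^(−Eᵢ/kT) = e^(−0.11031) + e^(−1.6144) + e^(−1.6259) = 0.89556 + 0.19901 + 0.19673 = 1.2913.
F = −kT ln Z = −174.06 × ln(1.2913) = −174.06 × 0.25565 = -44.5 meV.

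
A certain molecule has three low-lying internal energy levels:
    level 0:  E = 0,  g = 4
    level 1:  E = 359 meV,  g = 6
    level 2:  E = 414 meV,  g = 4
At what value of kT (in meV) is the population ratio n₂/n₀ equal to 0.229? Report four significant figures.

n₂/n₀ = (g₂/g₀) exp[−(E₂−E₀)/kT] = 0.229.
⇒ (E₂−E₀)/kT = ln((4/4)/0.229) = ln(4.36681) = 1.47403.
kT = 414 meV / 1.47403 = 280.9 meV.

280.9 meV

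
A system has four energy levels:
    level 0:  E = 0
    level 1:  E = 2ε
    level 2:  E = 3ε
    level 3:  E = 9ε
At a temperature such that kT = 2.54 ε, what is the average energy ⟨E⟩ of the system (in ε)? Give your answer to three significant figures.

1.17 ε

Eᵢ/kT = 0, 0.78740, 1.1811, 3.5433.
Z = Σ e^(−Eᵢ/kT) = e^(−0) + e^(−0.78740) + e^(−1.1811) + e^(−3.5433) = 1.0000 + 0.45503 + 0.30694 + 0.028918 = 1.7909.
⟨E⟩ = Σ Eᵢ e^(−Eᵢ/kT) / Z = (0·1.0000 + 2·0.45503 + 3·0.30694 + 9·0.028918) / 1.7909 = 1.17 ε.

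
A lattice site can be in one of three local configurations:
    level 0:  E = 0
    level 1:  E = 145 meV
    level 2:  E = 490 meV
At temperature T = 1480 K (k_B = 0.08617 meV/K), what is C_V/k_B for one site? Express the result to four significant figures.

0.4339

k_BT = 0.08617 × 1480 K = 127.532 meV.
Eᵢ/kT = 0, 1.13697, 3.84217.
Z = Σ e^(−Eᵢ/kT) = e^(−0) + e^(−1.13697) + e^(−3.84217) = 1.00000 + 0.320790 + 0.0214470 = 1.34224.
⟨E⟩ = 42.4839 meV, ⟨E²⟩ = 8861.33 meV².
C_V/k_B = (⟨E²⟩ − ⟨E⟩²)/(kT)² = (8861.33 − 1804.88)/16264.4 = 0.4339.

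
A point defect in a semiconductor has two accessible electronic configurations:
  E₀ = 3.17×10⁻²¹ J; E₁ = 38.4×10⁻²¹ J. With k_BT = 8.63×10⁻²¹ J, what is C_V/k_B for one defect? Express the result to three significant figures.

0.272

Eᵢ/kT = 0.36732, 4.4496.
Z = Σ e^(−Eᵢ/kT) = e^(−0.36732) + e^(−4.4496) = 0.69259 + 0.011683 = 0.70427.
⟨E⟩ = 3.7544, ⟨E²⟩ = 34.343.
C_V/k_B = (⟨E²⟩ − ⟨E⟩²)/(kT)² = (34.343 − 14.096)/74.477 = 0.272.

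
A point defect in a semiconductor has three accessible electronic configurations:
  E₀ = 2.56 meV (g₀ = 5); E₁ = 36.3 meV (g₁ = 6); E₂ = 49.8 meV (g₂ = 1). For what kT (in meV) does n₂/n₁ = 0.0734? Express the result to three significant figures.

16.5 meV

n₂/n₁ = (g₂/g₁) exp[−(E₂−E₁)/kT] = 0.0734.
⇒ (E₂−E₁)/kT = ln((1/6)/0.0734) = ln(2.2707) = 0.82009.
kT = 13.5 meV / 0.82009 = 16.5 meV.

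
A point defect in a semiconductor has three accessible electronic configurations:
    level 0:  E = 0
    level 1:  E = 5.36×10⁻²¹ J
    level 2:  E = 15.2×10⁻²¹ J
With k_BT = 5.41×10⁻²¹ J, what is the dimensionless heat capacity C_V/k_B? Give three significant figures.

0.446

Eᵢ/kT = 0, 0.99076, 2.8096.
Z = Σ e^(−Eᵢ/kT) = e^(−0) + e^(−0.99076) + e^(−2.8096) = 1.0000 + 0.37129 + 0.060229 = 1.4315.
⟨E⟩ = 2.0298, ⟨E²⟩ = 17.172.
C_V/k_B = (⟨E²⟩ − ⟨E⟩²)/(kT)² = (17.172 − 4.1201)/29.268 = 0.446.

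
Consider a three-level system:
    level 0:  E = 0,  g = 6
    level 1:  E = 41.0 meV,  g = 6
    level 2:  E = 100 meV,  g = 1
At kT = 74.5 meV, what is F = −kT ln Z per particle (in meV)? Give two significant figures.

-170 meV

Eᵢ/kT = 0, 0.5503, 1.342.
Z = Σ gᵢe^(−Eᵢ/kT) = 6·e^(−0) + 6·e^(−0.5503) + 1·e^(−1.342) = 6.000 + 3.461 + 0.2613 = 9.722.
F = −kT ln Z = −74.5 × ln(9.722) = −74.5 × 2.274 = -170 meV.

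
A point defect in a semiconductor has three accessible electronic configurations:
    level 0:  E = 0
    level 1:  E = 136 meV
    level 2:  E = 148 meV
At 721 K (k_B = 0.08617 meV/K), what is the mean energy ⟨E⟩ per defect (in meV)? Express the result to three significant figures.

24.0 meV

k_BT = 0.08617 × 721 K = 62.129 meV.
Eᵢ/kT = 0, 2.1890, 2.3821.
Z = Σ e^(−Eᵢ/kT) = e^(−0) + e^(−2.1890) + e^(−2.3821) = 1.0000 + 0.11203 + 0.092356 = 1.2044.
⟨E⟩ = Σ Eᵢ e^(−Eᵢ/kT) / Z = (0·1.0000 + 136·0.11203 + 148·0.092356) / 1.2044 = 24.0 meV.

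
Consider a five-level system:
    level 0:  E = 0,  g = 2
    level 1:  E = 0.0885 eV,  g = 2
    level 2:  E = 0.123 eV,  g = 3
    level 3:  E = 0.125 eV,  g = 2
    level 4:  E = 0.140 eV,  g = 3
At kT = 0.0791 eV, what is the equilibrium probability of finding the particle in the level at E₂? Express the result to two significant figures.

Eᵢ/kT = 0, 1.119, 1.555, 1.580, 1.770.
Z = Σ gᵢe^(−Eᵢ/kT) = 2·e^(−0) + 2·e^(−1.119) + 3·e^(−1.555) + 2·e^(−1.580) + 3·e^(−1.770) = 2.000 + 0.6532 + 0.6336 + 0.4120 + 0.5110 = 4.210.
P₂ = g₂ e^(−E₂/kT) / Z = 0.6336/4.210 = 0.15.

0.15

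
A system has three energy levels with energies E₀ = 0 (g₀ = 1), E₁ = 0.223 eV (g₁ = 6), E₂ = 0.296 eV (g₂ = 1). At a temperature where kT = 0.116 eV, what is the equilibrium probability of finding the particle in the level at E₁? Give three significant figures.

Eᵢ/kT = 0, 1.9224, 2.5517.
Z = Σ gᵢe^(−Eᵢ/kT) = 1·e^(−0) + 6·e^(−1.9224) + 1·e^(−2.5517) = 1.0000 + 0.87753 + 0.077949 = 1.9555.
P₁ = g₁ e^(−E₁/kT) / Z = 0.87753/1.9555 = 0.449.

0.449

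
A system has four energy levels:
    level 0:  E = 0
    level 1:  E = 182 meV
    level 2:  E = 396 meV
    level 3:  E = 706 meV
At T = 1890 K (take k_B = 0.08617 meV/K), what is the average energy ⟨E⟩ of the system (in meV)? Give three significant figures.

72.5 meV

k_BT = 0.08617 × 1890 K = 162.86 meV.
Eᵢ/kT = 0, 1.1175, 2.4315, 4.3350.
Z = Σ e^(−Eᵢ/kT) = e^(−0) + e^(−1.1175) + e^(−2.4315) + e^(−4.3350) = 1.0000 + 0.32710 + 0.087905 + 0.013102 = 1.4281.
⟨E⟩ = Σ Eᵢ e^(−Eᵢ/kT) / Z = (0·1.0000 + 182·0.32710 + 396·0.087905 + 706·0.013102) / 1.4281 = 72.5 meV.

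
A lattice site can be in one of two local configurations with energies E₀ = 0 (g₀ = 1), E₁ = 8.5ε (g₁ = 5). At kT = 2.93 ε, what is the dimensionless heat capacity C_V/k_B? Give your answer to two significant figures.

Eᵢ/kT = 0, 2.901.
Z = Σ gᵢe^(−Eᵢ/kT) = 1·e^(−0) + 5·e^(−2.901) = 1.000 + 0.2748 = 1.275.
⟨E⟩ = 1.832 ε, ⟨E²⟩ = 15.57 ε².
C_V/k_B = (⟨E²⟩ − ⟨E⟩²)/(kT)² = (15.57 − 3.356)/8.585 = 1.4.

1.4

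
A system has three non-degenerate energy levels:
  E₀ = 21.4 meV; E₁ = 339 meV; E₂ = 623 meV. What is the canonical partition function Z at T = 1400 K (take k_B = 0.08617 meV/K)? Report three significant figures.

k_BT = 0.08617 × 1400 K = 120.64 meV.
Eᵢ/kT = 0.17739, 2.8100, 5.1641.
Z = Σ e^(−Eᵢ/kT) = e^(−0.17739) + e^(−2.8100) + e^(−5.1641) = 0.83745 + 0.060205 + 0.0057182 = 0.90337.

Z = 0.903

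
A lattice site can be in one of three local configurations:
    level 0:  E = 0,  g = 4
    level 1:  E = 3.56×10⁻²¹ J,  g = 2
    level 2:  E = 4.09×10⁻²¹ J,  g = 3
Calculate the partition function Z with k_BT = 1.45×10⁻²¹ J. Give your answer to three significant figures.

Z = 4.35

Eᵢ/kT = 0, 2.4552, 2.8207.
Z = Σ gᵢe^(−Eᵢ/kT) = 4·e^(−0) + 2·e^(−2.4552) + 3·e^(−2.8207) = 4.0000 + 0.17169 + 0.17869 = 4.3504.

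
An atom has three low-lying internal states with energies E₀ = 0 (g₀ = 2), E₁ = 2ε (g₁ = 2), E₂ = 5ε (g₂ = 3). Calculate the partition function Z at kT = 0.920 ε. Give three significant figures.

Z = 2.24

Eᵢ/kT = 0, 2.1739, 5.4348.
Z = Σ gᵢe^(−Eᵢ/kT) = 2·e^(−0) + 2·e^(−2.1739) + 3·e^(−5.4348) = 2.0000 + 0.22747 + 0.013086 = 2.2406.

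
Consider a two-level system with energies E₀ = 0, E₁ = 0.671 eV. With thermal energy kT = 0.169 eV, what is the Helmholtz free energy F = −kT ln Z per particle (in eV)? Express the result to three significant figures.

-0.00316 eV

Eᵢ/kT = 0, 3.9704.
Z = Σ e^(−Eᵢ/kT) = e^(−0) + e^(−3.9704) = 1.0000 + 0.018866 = 1.0189.
F = −kT ln Z = −0.169 × ln(1.0189) = −0.169 × 0.018724 = -0.00316 eV.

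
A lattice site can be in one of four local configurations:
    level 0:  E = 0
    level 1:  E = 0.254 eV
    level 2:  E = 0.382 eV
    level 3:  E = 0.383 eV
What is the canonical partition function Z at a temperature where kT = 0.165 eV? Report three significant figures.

Eᵢ/kT = 0, 1.5394, 2.3152, 2.3212.
Z = Σ e^(−Eᵢ/kT) = e^(−0) + e^(−1.5394) + e^(−2.3152) + e^(−2.3212) = 1.0000 + 0.21451 + 0.098746 + 0.098156 = 1.4114.

Z = 1.41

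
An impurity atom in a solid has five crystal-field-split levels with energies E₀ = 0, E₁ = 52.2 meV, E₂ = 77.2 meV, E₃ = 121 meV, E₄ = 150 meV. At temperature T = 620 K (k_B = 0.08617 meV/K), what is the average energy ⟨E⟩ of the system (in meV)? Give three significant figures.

33.5 meV

k_BT = 0.08617 × 620 K = 53.425 meV.
Eᵢ/kT = 0, 0.97707, 1.4450, 2.2649, 2.8077.
Z = Σ e^(−Eᵢ/kT) = e^(−0) + e^(−0.97707) + e^(−1.4450) + e^(−2.2649) + e^(−2.8077) = 1.0000 + 0.37641 + 0.23575 + 0.10384 + 0.060344 = 1.7763.
⟨E⟩ = Σ Eᵢ e^(−Eᵢ/kT) / Z = (0·1.0000 + 52.2·0.37641 + 77.2·0.23575 + 121·0.10384 + 150·0.060344) / 1.7763 = 33.5 meV.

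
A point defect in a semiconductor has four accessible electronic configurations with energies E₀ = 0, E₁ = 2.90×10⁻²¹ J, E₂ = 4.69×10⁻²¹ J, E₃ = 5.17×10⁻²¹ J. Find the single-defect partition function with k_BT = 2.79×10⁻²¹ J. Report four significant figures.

Eᵢ/kT = 0, 1.03943, 1.68100, 1.85305.
Z = Σ e^(−Eᵢ/kT) = e^(−0) + e^(−1.03943) + e^(−1.68100) + e^(−1.85305) = 1.00000 + 0.353656 + 0.186188 + 0.156758 = 1.69660.

Z = 1.697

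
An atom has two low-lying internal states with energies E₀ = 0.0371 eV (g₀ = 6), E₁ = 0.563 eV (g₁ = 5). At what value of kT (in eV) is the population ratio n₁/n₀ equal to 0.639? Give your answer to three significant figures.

n₁/n₀ = (g₁/g₀) exp[−(E₁−E₀)/kT] = 0.639.
⇒ (E₁−E₀)/kT = ln((5/6)/0.639) = ln(1.3041) = 0.26551.
kT = 0.5259 eV / 0.26551 = 1.98 eV.

1.98 eV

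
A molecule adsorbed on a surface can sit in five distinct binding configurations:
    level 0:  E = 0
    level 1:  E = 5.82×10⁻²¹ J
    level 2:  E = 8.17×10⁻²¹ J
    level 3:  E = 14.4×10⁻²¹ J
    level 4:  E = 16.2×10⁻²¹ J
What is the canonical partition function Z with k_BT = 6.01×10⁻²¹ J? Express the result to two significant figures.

Eᵢ/kT = 0, 0.9684, 1.359, 2.396, 2.696.
Z = Σ e^(−Eᵢ/kT) = e^(−0) + e^(−0.9684) + e^(−1.359) + e^(−2.396) + e^(−2.696) = 1.000 + 0.3797 + 0.2569 + 0.09108 + 0.06747 = 1.795.

Z = 1.8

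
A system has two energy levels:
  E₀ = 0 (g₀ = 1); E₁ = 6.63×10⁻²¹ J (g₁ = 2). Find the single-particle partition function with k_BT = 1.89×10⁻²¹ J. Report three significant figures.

Z = 1.06

Eᵢ/kT = 0, 3.5079.
Z = Σ gᵢe^(−Eᵢ/kT) = 1·e^(−0) + 2·e^(−3.5079) = 1.0000 + 0.059920 = 1.0599.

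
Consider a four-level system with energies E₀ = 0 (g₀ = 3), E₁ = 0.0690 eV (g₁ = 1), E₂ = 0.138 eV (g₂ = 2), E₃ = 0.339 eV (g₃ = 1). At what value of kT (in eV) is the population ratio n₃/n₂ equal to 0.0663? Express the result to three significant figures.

0.0995 eV

n₃/n₂ = (g₃/g₂) exp[−(E₃−E₂)/kT] = 0.0663.
⇒ (E₃−E₂)/kT = ln((1/2)/0.0663) = ln(7.5415) = 2.0204.
kT = 0.201 eV / 2.0204 = 0.0995 eV.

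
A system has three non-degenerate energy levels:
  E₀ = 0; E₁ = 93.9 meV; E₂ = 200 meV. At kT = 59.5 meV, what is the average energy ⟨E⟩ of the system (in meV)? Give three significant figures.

21.2 meV

Eᵢ/kT = 0, 1.5782, 3.3613.
Z = Σ e^(−Eᵢ/kT) = e^(−0) + e^(−1.5782) + e^(−3.3613) = 1.0000 + 0.20635 + 0.034690 = 1.2410.
⟨E⟩ = Σ Eᵢ e^(−Eᵢ/kT) / Z = (0·1.0000 + 93.9·0.20635 + 200·0.034690) / 1.2410 = 21.2 meV.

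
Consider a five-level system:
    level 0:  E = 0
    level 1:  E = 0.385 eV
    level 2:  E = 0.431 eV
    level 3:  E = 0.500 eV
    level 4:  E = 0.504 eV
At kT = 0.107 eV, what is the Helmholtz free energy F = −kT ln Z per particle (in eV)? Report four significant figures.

Eᵢ/kT = 0, 3.59813, 4.02804, 4.67290, 4.71028.
Z = Σ e^(−Eᵢ/kT) = e^(−0) + e^(−3.59813) + e^(−4.02804) + e^(−4.67290) + e^(−4.71028) = 1.00000 + 0.0273749 + 0.0178092 + 0.00934513 + 0.00900226 = 1.06353.
F = −kT ln Z = −0.107 × ln(1.06353) = −0.107 × 0.0615936 = -0.006591 eV.

-0.006591 eV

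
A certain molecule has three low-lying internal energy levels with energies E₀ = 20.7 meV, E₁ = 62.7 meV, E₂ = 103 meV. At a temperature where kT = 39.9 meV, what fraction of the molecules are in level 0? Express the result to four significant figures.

0.6774

Eᵢ/kT = 0.518797, 1.57143, 2.58145.
Z = Σ e^(−Eᵢ/kT) = e^(−0.518797) + e^(−1.57143) + e^(−2.58145) = 0.595236 + 0.207748 + 0.0756642 = 0.878648.
P₀ = e^(−E₀/kT) / Z = 0.595236/0.878648 = 0.6774.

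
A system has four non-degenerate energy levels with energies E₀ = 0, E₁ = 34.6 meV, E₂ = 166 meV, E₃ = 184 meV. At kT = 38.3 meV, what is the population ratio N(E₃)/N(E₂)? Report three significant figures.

n₃/n₂ = exp[−(E₃−E₂)/kT] = exp(−(18 meV)/(38.3 meV)) = exp(-0.46997) = 0.625.

0.625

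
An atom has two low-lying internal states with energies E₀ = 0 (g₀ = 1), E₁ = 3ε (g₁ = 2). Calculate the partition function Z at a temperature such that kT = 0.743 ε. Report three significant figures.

Eᵢ/kT = 0, 4.0377.
Z = Σ gᵢe^(−Eᵢ/kT) = 1·e^(−0) + 2·e^(−4.0377) = 1.0000 + 0.035276 = 1.0353.

Z = 1.04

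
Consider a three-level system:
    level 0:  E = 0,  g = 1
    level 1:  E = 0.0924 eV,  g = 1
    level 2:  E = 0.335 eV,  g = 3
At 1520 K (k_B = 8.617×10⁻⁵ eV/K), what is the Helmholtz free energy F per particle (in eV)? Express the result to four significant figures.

k_BT = 8.617×10⁻⁵ × 1520 K = 0.130978 eV.
Eᵢ/kT = 0, 0.705462, 2.55768.
Z = Σ gᵢe^(−Eᵢ/kT) = 1·e^(−0) + 1·e^(−0.705462) + 3·e^(−2.55768) = 1.00000 + 0.493880 + 0.232453 = 1.72633.
F = −kT ln Z = −0.130978 × ln(1.72633) = −0.130978 × 0.545998 = -0.07151 eV.

-0.07151 eV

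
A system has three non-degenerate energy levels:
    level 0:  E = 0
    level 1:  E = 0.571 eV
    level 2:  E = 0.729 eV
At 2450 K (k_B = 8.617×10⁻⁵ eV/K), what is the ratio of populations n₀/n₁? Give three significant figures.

14.9

k_BT = 8.617×10⁻⁵ × 2450 K = 0.21112 eV.
n₀/n₁ = exp[−(E₀−E₁)/kT] = exp(−(-0.571 eV)/(0.21112 eV)) = exp(2.7046) = 14.9.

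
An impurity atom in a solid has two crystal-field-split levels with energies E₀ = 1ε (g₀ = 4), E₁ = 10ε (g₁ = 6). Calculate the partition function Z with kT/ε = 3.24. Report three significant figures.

Z = 3.21

Eᵢ/kT = 0.30864, 3.0864.
Z = Σ gᵢe^(−Eᵢ/kT) = 4·e^(−0.30864) + 6·e^(−3.0864) = 2.9378 + 0.27400 = 3.2118.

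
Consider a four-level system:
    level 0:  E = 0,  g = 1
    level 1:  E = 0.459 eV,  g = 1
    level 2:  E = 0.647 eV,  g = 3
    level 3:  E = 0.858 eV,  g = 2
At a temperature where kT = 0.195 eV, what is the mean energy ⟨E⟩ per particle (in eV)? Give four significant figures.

Eᵢ/kT = 0, 2.35385, 3.31795, 4.40000.
Z = Σ gᵢe^(−Eᵢ/kT) = 1·e^(−0) + 1·e^(−2.35385) + 3·e^(−3.31795) + 2·e^(−4.40000) = 1.00000 + 0.0950027 + 0.108681 + 0.0245547 = 1.22824.
⟨E⟩ = Σ Eᵢ gᵢe^(−Eᵢ/kT) / Z = (0·1.00000 + 0.459·0.0950027 + 0.647·0.108681 + 0.858·0.0245547) / 1.22824 = 0.1099 eV.

0.1099 eV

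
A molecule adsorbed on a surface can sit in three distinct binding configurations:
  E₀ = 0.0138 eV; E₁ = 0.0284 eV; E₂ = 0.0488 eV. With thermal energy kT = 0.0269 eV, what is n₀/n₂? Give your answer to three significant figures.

n₀/n₂ = exp[−(E₀−E₂)/kT] = exp(−(-0.0350 eV)/(0.0269 eV)) = exp(1.3011) = 3.67.

3.67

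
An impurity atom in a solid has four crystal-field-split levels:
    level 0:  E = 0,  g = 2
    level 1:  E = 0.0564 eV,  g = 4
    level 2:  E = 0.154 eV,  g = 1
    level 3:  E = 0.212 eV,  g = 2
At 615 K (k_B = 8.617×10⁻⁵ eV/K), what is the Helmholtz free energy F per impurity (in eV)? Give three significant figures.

k_BT = 8.617×10⁻⁵ × 615 K = 0.052995 eV.
Eᵢ/kT = 0, 1.0643, 2.9059, 4.0004.
Z = Σ gᵢe^(−Eᵢ/kT) = 2·e^(−0) + 4·e^(−1.0643) + 1·e^(−2.9059) + 2·e^(−4.0004) = 2.0000 + 1.3799 + 0.054700 + 0.036617 = 3.4712.
F = −kT ln Z = −0.052995 × ln(3.4712) = −0.052995 × 1.2445 = -0.0660 eV.

-0.0660 eV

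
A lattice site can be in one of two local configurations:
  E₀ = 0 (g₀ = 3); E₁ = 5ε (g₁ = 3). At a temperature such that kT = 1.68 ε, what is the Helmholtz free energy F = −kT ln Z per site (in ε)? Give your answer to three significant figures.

-1.93 ε

Eᵢ/kT = 0, 2.9762.
Z = Σ gᵢe^(−Eᵢ/kT) = 3·e^(−0) + 3·e^(−2.9762) = 3.0000 + 0.15296 = 3.1530.
F = −kT ln Z = −1.68 × ln(3.1530) = −1.68 × 1.1484 = -1.93 ε.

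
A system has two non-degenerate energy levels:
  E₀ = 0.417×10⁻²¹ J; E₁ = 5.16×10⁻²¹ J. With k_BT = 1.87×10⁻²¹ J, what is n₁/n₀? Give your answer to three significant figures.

n₁/n₀ = exp[−(E₁−E₀)/kT] = exp(−(4.743 ×10⁻²¹ J)/(1.87 ×10⁻²¹ J)) = exp(-2.5364) = 0.0792.

0.0792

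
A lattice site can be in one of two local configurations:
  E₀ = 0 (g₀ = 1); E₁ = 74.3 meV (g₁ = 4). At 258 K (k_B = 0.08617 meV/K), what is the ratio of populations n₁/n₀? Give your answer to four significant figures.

0.1415

k_BT = 0.08617 × 258 K = 22.2319 meV.
n₁/n₀ = (g₁/g₀) exp[−(E₁−E₀)/kT] = (4/1) × exp(−(74.3 meV)/(22.2319 meV)) = (4/1) × exp(-3.34204) = 0.1415.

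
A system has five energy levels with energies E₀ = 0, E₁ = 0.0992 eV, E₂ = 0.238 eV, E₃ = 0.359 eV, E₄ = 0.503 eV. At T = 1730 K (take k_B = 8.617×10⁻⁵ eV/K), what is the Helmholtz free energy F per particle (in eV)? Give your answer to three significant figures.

-0.0910 eV

k_BT = 8.617×10⁻⁵ × 1730 K = 0.14907 eV.
Eᵢ/kT = 0, 0.66546, 1.5966, 2.4083, 3.3743.
Z = Σ e^(−Eᵢ/kT) = e^(−0) + e^(−0.66546) + e^(−1.5966) + e^(−2.4083) + e^(−3.3743) = 1.0000 + 0.51404 + 0.20258 + 0.089968 + 0.034242 = 1.8408.
F = −kT ln Z = −0.14907 × ln(1.8408) = −0.14907 × 0.61020 = -0.0910 eV.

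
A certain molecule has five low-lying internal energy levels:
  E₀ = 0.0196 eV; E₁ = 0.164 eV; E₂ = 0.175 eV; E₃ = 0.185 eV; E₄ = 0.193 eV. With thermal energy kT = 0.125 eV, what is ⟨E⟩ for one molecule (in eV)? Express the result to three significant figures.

0.103 eV

Eᵢ/kT = 0.15680, 1.3120, 1.4000, 1.4800, 1.5440.
Z = Σ e^(−Eᵢ/kT) = e^(−0.15680) + e^(−1.3120) + e^(−1.4000) + e^(−1.4800) + e^(−1.5440) = 0.85488 + 0.26928 + 0.24660 + 0.22764 + 0.21353 = 1.8119.
⟨E⟩ = Σ Eᵢ e^(−Eᵢ/kT) / Z = (0.0196·0.85488 + 0.164·0.26928 + 0.175·0.24660 + 0.185·0.22764 + 0.193·0.21353) / 1.8119 = 0.103 eV.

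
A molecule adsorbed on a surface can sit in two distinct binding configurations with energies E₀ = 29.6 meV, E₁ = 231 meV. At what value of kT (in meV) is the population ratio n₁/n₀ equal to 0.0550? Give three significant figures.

69.4 meV

n₁/n₀ = exp[−(E₁−E₀)/kT] = 0.0550.
⇒ (E₁−E₀)/kT = ln(1/0.0550) = ln(18.182) = 2.9004.
kT = 201.4 meV / 2.9004 = 69.4 meV.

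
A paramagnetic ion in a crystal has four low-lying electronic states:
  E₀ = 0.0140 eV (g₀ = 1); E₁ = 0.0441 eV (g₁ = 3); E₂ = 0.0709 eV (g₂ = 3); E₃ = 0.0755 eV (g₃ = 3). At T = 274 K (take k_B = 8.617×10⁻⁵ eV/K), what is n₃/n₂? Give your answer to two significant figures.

0.82

k_BT = 8.617×10⁻⁵ × 274 K = 0.02361 eV.
n₃/n₂ = (g₃/g₂) exp[−(E₃−E₂)/kT] = (3/3) × exp(−(0.0046 eV)/(0.02361 eV)) = (3/3) × exp(-0.1948) = 0.82.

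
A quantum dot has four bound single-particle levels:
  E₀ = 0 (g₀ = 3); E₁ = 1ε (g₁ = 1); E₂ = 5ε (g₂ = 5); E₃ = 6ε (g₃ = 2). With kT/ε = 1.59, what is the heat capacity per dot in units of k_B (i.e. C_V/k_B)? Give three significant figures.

0.692

Eᵢ/kT = 0, 0.62893, 3.1447, 3.7736.
Z = Σ gᵢe^(−Eᵢ/kT) = 3·e^(−0) + 1·e^(−0.62893) + 5·e^(−3.1447) + 2·e^(−3.7736) = 3.0000 + 0.53316 + 0.21540 + 0.045938 = 3.7945.
⟨E⟩ = 0.49698 ε, ⟨E²⟩ = 1.9955 ε².
C_V/k_B = (⟨E²⟩ − ⟨E⟩²)/(kT)² = (1.9955 − 0.24699)/2.5281 = 0.692.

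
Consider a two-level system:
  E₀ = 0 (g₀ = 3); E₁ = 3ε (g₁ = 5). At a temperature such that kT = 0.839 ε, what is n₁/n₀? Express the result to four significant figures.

0.04666

n₁/n₀ = (g₁/g₀) exp[−(E₁−E₀)/kT] = (5/3) × exp(−(3ε)/(0.839ε)) = (5/3) × exp(-3.57569) = 0.04666.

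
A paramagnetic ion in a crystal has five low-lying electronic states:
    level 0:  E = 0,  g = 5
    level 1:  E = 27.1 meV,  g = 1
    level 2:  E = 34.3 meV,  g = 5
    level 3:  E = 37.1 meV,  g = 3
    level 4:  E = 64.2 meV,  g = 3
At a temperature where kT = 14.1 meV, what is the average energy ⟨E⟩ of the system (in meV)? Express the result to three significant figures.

4.98 meV

Eᵢ/kT = 0, 1.9220, 2.4326, 2.6312, 4.5532.
Z = Σ gᵢe^(−Eᵢ/kT) = 5·e^(−0) + 1·e^(−1.9220) + 5·e^(−2.4326) + 3·e^(−2.6312) + 3·e^(−4.5532) = 5.0000 + 0.14631 + 0.43904 + 0.21598 + 0.031600 = 5.8329.
⟨E⟩ = Σ Eᵢ gᵢe^(−Eᵢ/kT) / Z = (0·5.0000 + 27.1·0.14631 + 34.3·0.43904 + 37.1·0.21598 + 64.2·0.031600) / 5.8329 = 4.98 meV.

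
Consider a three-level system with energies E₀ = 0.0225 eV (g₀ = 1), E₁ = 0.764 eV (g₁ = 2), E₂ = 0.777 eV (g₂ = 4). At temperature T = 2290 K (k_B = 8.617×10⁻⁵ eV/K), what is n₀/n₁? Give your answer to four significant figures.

21.42

k_BT = 8.617×10⁻⁵ × 2290 K = 0.197329 eV.
n₀/n₁ = (g₀/g₁) exp[−(E₀−E₁)/kT] = (1/2) × exp(−(-0.7415 eV)/(0.197329 eV)) = (1/2) × exp(3.75768) = 21.42.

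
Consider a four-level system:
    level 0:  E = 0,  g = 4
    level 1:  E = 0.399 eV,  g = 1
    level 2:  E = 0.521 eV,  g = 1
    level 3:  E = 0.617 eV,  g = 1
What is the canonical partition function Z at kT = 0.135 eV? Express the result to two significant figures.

Z = 4.1

Eᵢ/kT = 0, 2.956, 3.859, 4.570.
Z = Σ gᵢe^(−Eᵢ/kT) = 4·e^(−0) + 1·e^(−2.956) + 1·e^(−3.859) + 1·e^(−4.570) = 4.000 + 0.05203 + 0.02109 + 0.01036 = 4.083.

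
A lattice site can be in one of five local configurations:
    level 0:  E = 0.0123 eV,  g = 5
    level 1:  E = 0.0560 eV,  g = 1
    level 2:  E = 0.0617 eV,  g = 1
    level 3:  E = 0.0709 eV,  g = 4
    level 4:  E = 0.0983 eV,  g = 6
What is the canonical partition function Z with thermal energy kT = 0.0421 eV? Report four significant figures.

Z = 5.552

Eᵢ/kT = 0.292162, 1.33017, 1.46556, 1.68409, 2.33492.
Z = Σ gᵢe^(−Eᵢ/kT) = 5·e^(−0.292162) + 1·e^(−1.33017) + 1·e^(−1.46556) + 4·e^(−1.68409) + 6·e^(−2.33492) = 3.73324 + 0.264432 + 0.230949 + 0.742453 + 0.580909 = 5.55198.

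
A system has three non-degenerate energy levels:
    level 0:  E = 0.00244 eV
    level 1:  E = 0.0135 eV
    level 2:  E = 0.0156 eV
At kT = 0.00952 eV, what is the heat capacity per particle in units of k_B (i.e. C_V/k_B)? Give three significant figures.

Eᵢ/kT = 0.25630, 1.4181, 1.6387.
Z = Σ e^(−Eᵢ/kT) = e^(−0.25630) + e^(−1.4181) + e^(−1.6387) = 0.77391 + 0.24217 + 0.19423 = 1.2103.
⟨E⟩ = 0.0067650 eV, ⟨E²⟩ = 0.000079328 eV².
C_V/k_B = (⟨E²⟩ − ⟨E⟩²)/(kT)² = (0.000079328 − 0.000045765)/0.000090630 = 0.370.

0.370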